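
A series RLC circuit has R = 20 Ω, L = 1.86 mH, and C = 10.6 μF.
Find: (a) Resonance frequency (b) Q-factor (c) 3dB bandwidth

Step 1 — Resonance: ω₀ = 1/√(LC) = 1/√(0.00186·1.06e-05) = 7122 rad/s.
Step 2 — f₀ = ω₀/(2π) = 1133 Hz.
Step 3 — Series Q: Q = ω₀L/R = 7122·0.00186/20 = 0.6623.
Step 4 — Bandwidth: Δω = ω₀/Q = 1.075e+04 rad/s; BW = Δω/(2π) = 1711 Hz.

(a) f₀ = 1133 Hz  (b) Q = 0.6623  (c) BW = 1711 Hz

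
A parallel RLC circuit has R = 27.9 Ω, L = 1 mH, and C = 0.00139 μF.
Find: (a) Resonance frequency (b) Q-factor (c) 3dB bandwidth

Step 1 — Resonance: ω₀ = 1/√(LC) = 1/√(0.001·1.39e-09) = 8.482e+05 rad/s.
Step 2 — f₀ = ω₀/(2π) = 1.35e+05 Hz.
Step 3 — Parallel Q: Q = R/(ω₀L) = 27.9/(8.482e+05·0.001) = 0.03289.
Step 4 — Bandwidth: Δω = ω₀/Q = 2.579e+07 rad/s; BW = Δω/(2π) = 4.104e+06 Hz.

(a) f₀ = 1.35e+05 Hz  (b) Q = 0.03289  (c) BW = 4.104e+06 Hz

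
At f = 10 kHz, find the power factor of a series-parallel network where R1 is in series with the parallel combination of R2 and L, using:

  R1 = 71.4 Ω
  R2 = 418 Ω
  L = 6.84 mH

Step 1 — Angular frequency: ω = 2π·f = 2π·1e+04 = 6.283e+04 rad/s.
Step 2 — Component impedances:
  R1: Z = R = 71.4 Ω
  R2: Z = R = 418 Ω
  L: Z = jωL = j·6.283e+04·0.00684 = 0 + j429.8 Ω
Step 3 — Parallel branch: R2 || L = 1/(1/R2 + 1/L) = 214.8 + j208.9 Ω.
Step 4 — Series with R1: Z_total = R1 + (R2 || L) = 286.2 + j208.9 Ω = 354.3∠36.1° Ω.
Step 5 — Power factor: PF = cos(φ) = Re(Z)/|Z| = 286.2/354.34 = 0.8077.
Step 6 — Type: Im(Z) = 208.9 ⇒ lagging (phase φ = 36.1°).

PF = 0.8077 (lagging, φ = 36.1°)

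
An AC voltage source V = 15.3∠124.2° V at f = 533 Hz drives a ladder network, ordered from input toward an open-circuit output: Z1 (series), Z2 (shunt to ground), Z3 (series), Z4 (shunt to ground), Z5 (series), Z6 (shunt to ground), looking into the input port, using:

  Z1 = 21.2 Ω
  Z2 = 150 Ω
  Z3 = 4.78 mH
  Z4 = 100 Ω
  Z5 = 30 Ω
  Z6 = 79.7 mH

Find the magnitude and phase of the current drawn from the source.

Step 1 — Angular frequency: ω = 2π·f = 2π·533 = 3349 rad/s.
Step 2 — Component impedances:
  Z1: Z = R = 21.2 Ω
  Z2: Z = R = 150 Ω
  Z3: Z = jωL = j·3349·0.00478 = 0 + j16.01 Ω
  Z4: Z = R = 100 Ω
  Z5: Z = R = 30 Ω
  Z6: Z = jωL = j·3349·0.0797 = 0 + j266.9 Ω
Step 3 — Ladder network (open output): work backward from the far end, alternating series and parallel combinations. Z_in = 79.12 + j18.12 Ω = 81.17∠12.9° Ω.
Step 4 — Source phasor: V = 15.3∠124.2° V = -8.6 + j12.65 V.
Step 5 — Ohm's law: I = V / Z_total = (-8.6 + j12.65) / (79.12 + j18.12) = -0.06848 + j0.1756 A.
Step 6 — Convert to polar: |I| = 0.1885 A, ∠I = 111.3°.

I = 0.1885∠111.3° A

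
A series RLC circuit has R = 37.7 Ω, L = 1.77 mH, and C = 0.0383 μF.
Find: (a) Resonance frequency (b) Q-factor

Step 1 — Resonance condition Im(Z)=0 gives ω₀ = 1/√(LC).
Step 2 — ω₀ = 1/√(0.00177·3.83e-08) = 1.215e+05 rad/s.
Step 3 — f₀ = ω₀/(2π) = 1.933e+04 Hz.
Step 4 — Series Q: Q = ω₀L/R = 1.215e+05·0.00177/37.7 = 5.702.

(a) f₀ = 1.933e+04 Hz  (b) Q = 5.702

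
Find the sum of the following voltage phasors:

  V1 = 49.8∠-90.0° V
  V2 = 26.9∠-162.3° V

Step 1 — Convert each phasor to rectangular form:
  V1 = 49.8·(cos(-90.0°) + j·sin(-90.0°)) = 0 - j49.8 V
  V2 = 26.9·(cos(-162.3°) + j·sin(-162.3°)) = -25.63 - j8.178 V
Step 2 — Sum components: V_total = -25.63 - j57.98 V.
Step 3 — Convert to polar: |V_total| = 63.39 V, ∠V_total = -113.8°.

V_total = 63.39∠-113.8° V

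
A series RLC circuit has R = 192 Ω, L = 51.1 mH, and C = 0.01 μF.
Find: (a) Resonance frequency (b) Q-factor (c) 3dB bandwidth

Step 1 — Resonance condition Im(Z)=0 gives ω₀ = 1/√(LC).
Step 2 — ω₀ = 1/√(0.0511·1e-08) = 4.424e+04 rad/s.
Step 3 — f₀ = ω₀/(2π) = 7041 Hz.
Step 4 — Series Q: Q = ω₀L/R = 4.424e+04·0.0511/192 = 11.77.
Step 5 — 3dB bandwidth: Δω = ω₀/Q = 3757 rad/s; BW = Δω/(2π) = 598 Hz.

(a) f₀ = 7041 Hz  (b) Q = 11.77  (c) BW = 598 Hz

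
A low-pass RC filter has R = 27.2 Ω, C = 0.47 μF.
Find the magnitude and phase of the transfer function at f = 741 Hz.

Step 1 — Angular frequency: ω = 2π·741 = 4656 rad/s.
Step 2 — Transfer function: H(jω) = 1/(1 + jωRC).
Step 3 — Denominator: 1 + jωRC = 1 + j·4656·27.2·4.7e-07 = 1 + j0.05952.
Step 4 — H = 0.9965 - j0.05931.
Step 5 — Magnitude: |H| = 0.9982 (-0.0 dB); phase: φ = -3.4°.

|H| = 0.9982 (-0.0 dB), φ = -3.4°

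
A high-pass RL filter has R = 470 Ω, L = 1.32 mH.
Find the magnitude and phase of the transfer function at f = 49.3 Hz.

Step 1 — Angular frequency: ω = 2π·49.3 = 309.8 rad/s.
Step 2 — Transfer function: H(jω) = jωL/(R + jωL).
Step 3 — Numerator jωL = j·0.4089; denominator R + jωL = 470 + j0.4089.
Step 4 — H = 7.568e-07 + j0.00087.
Step 5 — Magnitude: |H| = 0.00087 (-61.2 dB); phase: φ = 90.0°.

|H| = 0.00087 (-61.2 dB), φ = 90.0°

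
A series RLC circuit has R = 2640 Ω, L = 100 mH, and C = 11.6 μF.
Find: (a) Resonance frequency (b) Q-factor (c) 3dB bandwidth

Step 1 — Resonance: ω₀ = 1/√(LC) = 1/√(0.1·1.16e-05) = 928.5 rad/s.
Step 2 — f₀ = ω₀/(2π) = 147.8 Hz.
Step 3 — Series Q: Q = ω₀L/R = 928.5·0.1/2640 = 0.03517.
Step 4 — Bandwidth: Δω = ω₀/Q = 2.64e+04 rad/s; BW = Δω/(2π) = 4202 Hz.

(a) f₀ = 147.8 Hz  (b) Q = 0.03517  (c) BW = 4202 Hz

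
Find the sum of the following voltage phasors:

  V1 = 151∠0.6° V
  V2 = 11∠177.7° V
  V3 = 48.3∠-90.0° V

Step 1 — Convert each phasor to rectangular form:
  V1 = 151·(cos(0.6°) + j·sin(0.6°)) = 151 + j1.581 V
  V2 = 11·(cos(177.7°) + j·sin(177.7°)) = -10.99 + j0.4414 V
  V3 = 48.3·(cos(-90.0°) + j·sin(-90.0°)) = 0 - j48.3 V
Step 2 — Sum components: V_total = 140 - j46.28 V.
Step 3 — Convert to polar: |V_total| = 147.5 V, ∠V_total = -18.3°.

V_total = 147.5∠-18.3° V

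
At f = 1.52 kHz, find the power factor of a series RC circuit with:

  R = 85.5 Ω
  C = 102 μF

Step 1 — Angular frequency: ω = 2π·f = 2π·1520 = 9550 rad/s.
Step 2 — Component impedances:
  R: Z = R = 85.5 Ω
  C: Z = 1/(jωC) = -j/(ω·C) = 0 - j1.027 Ω
Step 3 — Series combination: Z_total = R + C = 85.5 - j1.027 Ω = 85.51∠-0.7° Ω.
Step 4 — Power factor: PF = cos(φ) = Re(Z)/|Z| = 85.5/85.51 = 0.9999.
Step 5 — Type: Im(Z) = -1.027 ⇒ leading (phase φ = -0.7°).

PF = 0.9999 (leading, φ = -0.7°)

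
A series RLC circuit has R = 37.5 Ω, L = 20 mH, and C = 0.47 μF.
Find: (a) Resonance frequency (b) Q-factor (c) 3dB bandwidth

Step 1 — Resonance condition Im(Z)=0 gives ω₀ = 1/√(LC).
Step 2 — ω₀ = 1/√(0.02·4.7e-07) = 1.031e+04 rad/s.
Step 3 — f₀ = ω₀/(2π) = 1642 Hz.
Step 4 — Series Q: Q = ω₀L/R = 1.031e+04·0.02/37.5 = 5.501.
Step 5 — 3dB bandwidth: Δω = ω₀/Q = 1875 rad/s; BW = Δω/(2π) = 298.4 Hz.

(a) f₀ = 1642 Hz  (b) Q = 5.501  (c) BW = 298.4 Hz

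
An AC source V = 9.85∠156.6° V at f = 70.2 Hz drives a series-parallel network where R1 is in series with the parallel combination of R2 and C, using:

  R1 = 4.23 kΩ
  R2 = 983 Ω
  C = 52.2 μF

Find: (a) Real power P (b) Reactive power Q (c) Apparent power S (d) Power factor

Step 1 — Angular frequency: ω = 2π·f = 2π·70.2 = 441.1 rad/s.
Step 2 — Component impedances:
  R1: Z = R = 4230 Ω
  R2: Z = R = 983 Ω
  C: Z = 1/(jωC) = -j/(ω·C) = 0 - j43.43 Ω
Step 3 — Parallel branch: R2 || C = 1/(1/R2 + 1/C) = 1.915 - j43.35 Ω.
Step 4 — Series with R1: Z_total = R1 + (R2 || C) = 4232 - j43.35 Ω = 4232∠-0.6° Ω.
Step 5 — Source phasor: V = 9.85∠156.6° V = -9.04 + j3.912 V.
Step 6 — Current: I = V / Z = -0.002145 + j0.0009024 A = 0.002327∠157.2° A.
Step 7 — Complex power: S = V·I* = 0.02292 - j0.0002348 VA.
Step 8 — Real power: P = Re(S) = 0.02292 W.
Step 9 — Reactive power: Q = Im(S) = -0.0002348 VAR.
Step 10 — Apparent power: |S| = 0.02293 VA.
Step 11 — Power factor: PF = P/|S| = 0.9999 (leading).

(a) P = 0.02292 W  (b) Q = -0.0002348 VAR  (c) S = 0.02293 VA  (d) PF = 0.9999 (leading)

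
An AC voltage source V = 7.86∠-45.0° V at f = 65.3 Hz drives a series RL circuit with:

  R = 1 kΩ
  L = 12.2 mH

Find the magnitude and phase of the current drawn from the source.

Step 1 — Angular frequency: ω = 2π·f = 2π·65.3 = 410.3 rad/s.
Step 2 — Component impedances:
  R: Z = R = 1000 Ω
  L: Z = jωL = j·410.3·0.0122 = 0 + j5.006 Ω
Step 3 — Series combination: Z_total = R + L = 1000 + j5.006 Ω = 1000∠0.3° Ω.
Step 4 — Source phasor: V = 7.86∠-45.0° V = 5.558 - j5.558 V.
Step 5 — Ohm's law: I = V / Z_total = (5.558 - j5.558) / (1000 + j5.006) = 0.00553 - j0.005586 A.
Step 6 — Convert to polar: |I| = 0.00786 A, ∠I = -45.3°.

I = 0.00786∠-45.3° A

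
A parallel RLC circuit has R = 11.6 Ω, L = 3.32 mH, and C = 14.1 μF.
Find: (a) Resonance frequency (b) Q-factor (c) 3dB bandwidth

Step 1 — Resonance: ω₀ = 1/√(LC) = 1/√(0.00332·1.41e-05) = 4622 rad/s.
Step 2 — f₀ = ω₀/(2π) = 735.6 Hz.
Step 3 — Parallel Q: Q = R/(ω₀L) = 11.6/(4622·0.00332) = 0.756.
Step 4 — Bandwidth: Δω = ω₀/Q = 6114 rad/s; BW = Δω/(2π) = 973.1 Hz.

(a) f₀ = 735.6 Hz  (b) Q = 0.756  (c) BW = 973.1 Hz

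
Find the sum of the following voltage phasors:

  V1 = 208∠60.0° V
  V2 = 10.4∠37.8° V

Step 1 — Convert each phasor to rectangular form:
  V1 = 208·(cos(60.0°) + j·sin(60.0°)) = 104 + j180.1 V
  V2 = 10.4·(cos(37.8°) + j·sin(37.8°)) = 8.218 + j6.374 V
Step 2 — Sum components: V_total = 112.2 + j186.5 V.
Step 3 — Convert to polar: |V_total| = 217.7 V, ∠V_total = 59.0°.

V_total = 217.7∠59.0° V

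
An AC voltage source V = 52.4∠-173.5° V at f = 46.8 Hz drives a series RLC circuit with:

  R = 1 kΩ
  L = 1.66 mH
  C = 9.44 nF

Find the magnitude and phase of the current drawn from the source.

Step 1 — Angular frequency: ω = 2π·f = 2π·46.8 = 294.1 rad/s.
Step 2 — Component impedances:
  R: Z = R = 1000 Ω
  L: Z = jωL = j·294.1·0.00166 = 0 + j0.4881 Ω
  C: Z = 1/(jωC) = -j/(ω·C) = 0 - j3.602e+05 Ω
Step 3 — Series combination: Z_total = R + L + C = 1000 - j3.602e+05 Ω = 3.602e+05∠-89.8° Ω.
Step 4 — Source phasor: V = 52.4∠-173.5° V = -52.06 - j5.932 V.
Step 5 — Ohm's law: I = V / Z_total = (-52.06 - j5.932) / (1000 - j3.602e+05) = 1.606e-05 - j0.0001446 A.
Step 6 — Convert to polar: |I| = 0.0001455 A, ∠I = -83.7°.

I = 0.0001455∠-83.7° A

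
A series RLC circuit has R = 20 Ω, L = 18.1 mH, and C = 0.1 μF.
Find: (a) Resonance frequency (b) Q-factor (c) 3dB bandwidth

Step 1 — Resonance: ω₀ = 1/√(LC) = 1/√(0.0181·1e-07) = 2.351e+04 rad/s.
Step 2 — f₀ = ω₀/(2π) = 3741 Hz.
Step 3 — Series Q: Q = ω₀L/R = 2.351e+04·0.0181/20 = 21.27.
Step 4 — Bandwidth: Δω = ω₀/Q = 1105 rad/s; BW = Δω/(2π) = 175.9 Hz.

(a) f₀ = 3741 Hz  (b) Q = 21.27  (c) BW = 175.9 Hz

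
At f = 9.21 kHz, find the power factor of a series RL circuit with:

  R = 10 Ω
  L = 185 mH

Step 1 — Angular frequency: ω = 2π·f = 2π·9210 = 5.787e+04 rad/s.
Step 2 — Component impedances:
  R: Z = R = 10 Ω
  L: Z = jωL = j·5.787e+04·0.185 = 0 + j1.071e+04 Ω
Step 3 — Series combination: Z_total = R + L = 10 + j1.071e+04 Ω = 1.071e+04∠89.9° Ω.
Step 4 — Power factor: PF = cos(φ) = Re(Z)/|Z| = 10/10706 = 0.0009341.
Step 5 — Type: Im(Z) = 1.071e+04 ⇒ lagging (phase φ = 89.9°).

PF = 0.0009341 (lagging, φ = 89.9°)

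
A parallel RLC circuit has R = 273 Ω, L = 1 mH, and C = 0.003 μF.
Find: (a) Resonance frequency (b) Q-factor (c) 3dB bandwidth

Step 1 — Resonance: ω₀ = 1/√(LC) = 1/√(0.001·3e-09) = 5.774e+05 rad/s.
Step 2 — f₀ = ω₀/(2π) = 9.189e+04 Hz.
Step 3 — Parallel Q: Q = R/(ω₀L) = 273/(5.774e+05·0.001) = 0.4728.
Step 4 — Bandwidth: Δω = ω₀/Q = 1.221e+06 rad/s; BW = Δω/(2π) = 1.943e+05 Hz.

(a) f₀ = 9.189e+04 Hz  (b) Q = 0.4728  (c) BW = 1.943e+05 Hz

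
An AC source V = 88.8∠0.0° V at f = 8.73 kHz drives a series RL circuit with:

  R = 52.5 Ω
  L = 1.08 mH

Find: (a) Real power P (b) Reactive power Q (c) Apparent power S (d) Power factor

Step 1 — Angular frequency: ω = 2π·f = 2π·8730 = 5.485e+04 rad/s.
Step 2 — Component impedances:
  R: Z = R = 52.5 Ω
  L: Z = jωL = j·5.485e+04·0.00108 = 0 + j59.24 Ω
Step 3 — Series combination: Z_total = R + L = 52.5 + j59.24 Ω = 79.16∠48.5° Ω.
Step 4 — Source phasor: V = 88.8∠0.0° V = 88.8 V.
Step 5 — Current: I = V / Z = 0.7441 - j0.8396 A = 1.122∠-48.5° A.
Step 6 — Complex power: S = V·I* = 66.07 + j74.55 VA.
Step 7 — Real power: P = Re(S) = 66.07 W.
Step 8 — Reactive power: Q = Im(S) = 74.55 VAR.
Step 9 — Apparent power: |S| = 99.62 VA.
Step 10 — Power factor: PF = P/|S| = 0.6632 (lagging).

(a) P = 66.07 W  (b) Q = 74.55 VAR  (c) S = 99.62 VA  (d) PF = 0.6632 (lagging)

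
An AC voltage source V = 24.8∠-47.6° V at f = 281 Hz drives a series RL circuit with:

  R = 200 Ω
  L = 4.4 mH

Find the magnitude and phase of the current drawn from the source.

Step 1 — Angular frequency: ω = 2π·f = 2π·281 = 1766 rad/s.
Step 2 — Component impedances:
  R: Z = R = 200 Ω
  L: Z = jωL = j·1766·0.0044 = 0 + j7.769 Ω
Step 3 — Series combination: Z_total = R + L = 200 + j7.769 Ω = 200.2∠2.2° Ω.
Step 4 — Source phasor: V = 24.8∠-47.6° V = 16.72 - j18.31 V.
Step 5 — Ohm's law: I = V / Z_total = (16.72 - j18.31) / (200 + j7.769) = 0.07994 - j0.09467 A.
Step 6 — Convert to polar: |I| = 0.1239 A, ∠I = -49.8°.

I = 0.1239∠-49.8° A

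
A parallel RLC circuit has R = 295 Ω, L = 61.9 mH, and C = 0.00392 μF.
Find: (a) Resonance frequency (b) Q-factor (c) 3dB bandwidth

Step 1 — Resonance: ω₀ = 1/√(LC) = 1/√(0.0619·3.92e-09) = 6.42e+04 rad/s.
Step 2 — f₀ = ω₀/(2π) = 1.022e+04 Hz.
Step 3 — Parallel Q: Q = R/(ω₀L) = 295/(6.42e+04·0.0619) = 0.07424.
Step 4 — Bandwidth: Δω = ω₀/Q = 8.648e+05 rad/s; BW = Δω/(2π) = 1.376e+05 Hz.

(a) f₀ = 1.022e+04 Hz  (b) Q = 0.07424  (c) BW = 1.376e+05 Hz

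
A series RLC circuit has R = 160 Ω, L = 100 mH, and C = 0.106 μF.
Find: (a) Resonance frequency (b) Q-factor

Step 1 — Resonance condition Im(Z)=0 gives ω₀ = 1/√(LC).
Step 2 — ω₀ = 1/√(0.1·1.06e-07) = 9713 rad/s.
Step 3 — f₀ = ω₀/(2π) = 1546 Hz.
Step 4 — Series Q: Q = ω₀L/R = 9713·0.1/160 = 6.071.

(a) f₀ = 1546 Hz  (b) Q = 6.071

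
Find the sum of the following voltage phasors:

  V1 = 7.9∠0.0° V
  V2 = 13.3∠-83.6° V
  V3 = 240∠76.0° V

Step 1 — Convert each phasor to rectangular form:
  V1 = 7.9·(cos(0.0°) + j·sin(0.0°)) = 7.9 V
  V2 = 13.3·(cos(-83.6°) + j·sin(-83.6°)) = 1.483 - j13.22 V
  V3 = 240·(cos(76.0°) + j·sin(76.0°)) = 58.06 + j232.9 V
Step 2 — Sum components: V_total = 67.44 + j219.7 V.
Step 3 — Convert to polar: |V_total| = 229.8 V, ∠V_total = 72.9°.

V_total = 229.8∠72.9° V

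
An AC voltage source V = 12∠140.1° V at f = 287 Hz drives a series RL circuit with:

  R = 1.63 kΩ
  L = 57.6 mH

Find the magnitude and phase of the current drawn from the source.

Step 1 — Angular frequency: ω = 2π·f = 2π·287 = 1803 rad/s.
Step 2 — Component impedances:
  R: Z = R = 1630 Ω
  L: Z = jωL = j·1803·0.0576 = 0 + j103.9 Ω
Step 3 — Series combination: Z_total = R + L = 1630 + j103.9 Ω = 1633∠3.6° Ω.
Step 4 — Source phasor: V = 12∠140.1° V = -9.206 + j7.697 V.
Step 5 — Ohm's law: I = V / Z_total = (-9.206 + j7.697) / (1630 + j103.9) = -0.005325 + j0.005062 A.
Step 6 — Convert to polar: |I| = 0.007347 A, ∠I = 136.5°.

I = 0.007347∠136.5° A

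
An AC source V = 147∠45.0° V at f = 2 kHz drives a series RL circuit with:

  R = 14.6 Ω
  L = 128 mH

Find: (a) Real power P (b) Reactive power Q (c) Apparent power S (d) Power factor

Step 1 — Angular frequency: ω = 2π·f = 2π·2000 = 1.257e+04 rad/s.
Step 2 — Component impedances:
  R: Z = R = 14.6 Ω
  L: Z = jωL = j·1.257e+04·0.128 = 0 + j1608 Ω
Step 3 — Series combination: Z_total = R + L = 14.6 + j1608 Ω = 1609∠89.5° Ω.
Step 4 — Source phasor: V = 147∠45.0° V = 103.9 + j103.9 V.
Step 5 — Current: I = V / Z = 0.0652 - j0.06403 A = 0.09139∠-44.5° A.
Step 6 — Complex power: S = V·I* = 0.1219 + j13.43 VA.
Step 7 — Real power: P = Re(S) = 0.1219 W.
Step 8 — Reactive power: Q = Im(S) = 13.43 VAR.
Step 9 — Apparent power: |S| = 13.43 VA.
Step 10 — Power factor: PF = P/|S| = 0.009076 (lagging).

(a) P = 0.1219 W  (b) Q = 13.43 VAR  (c) S = 13.43 VA  (d) PF = 0.009076 (lagging)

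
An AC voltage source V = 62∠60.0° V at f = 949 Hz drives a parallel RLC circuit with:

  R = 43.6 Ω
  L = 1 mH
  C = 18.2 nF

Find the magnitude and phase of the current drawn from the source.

Step 1 — Angular frequency: ω = 2π·f = 2π·949 = 5963 rad/s.
Step 2 — Component impedances:
  R: Z = R = 43.6 Ω
  L: Z = jωL = j·5963·0.001 = 0 + j5.963 Ω
  C: Z = 1/(jωC) = -j/(ω·C) = 0 - j9215 Ω
Step 3 — Parallel combination: 1/Z_total = 1/R + 1/L + 1/C; Z_total = 0.8015 + j5.857 Ω = 5.912∠82.2° Ω.
Step 4 — Source phasor: V = 62∠60.0° V = 31 + j53.69 V.
Step 5 — Ohm's law: I = V / Z_total = (31 + j53.69) / (0.8015 + j5.857) = 9.71 - j3.964 A.
Step 6 — Convert to polar: |I| = 10.49 A, ∠I = -22.2°.

I = 10.49∠-22.2° A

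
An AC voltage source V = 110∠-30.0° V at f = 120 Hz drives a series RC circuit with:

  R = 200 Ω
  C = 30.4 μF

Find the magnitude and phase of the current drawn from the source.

Step 1 — Angular frequency: ω = 2π·f = 2π·120 = 754 rad/s.
Step 2 — Component impedances:
  R: Z = R = 200 Ω
  C: Z = 1/(jωC) = -j/(ω·C) = 0 - j43.63 Ω
Step 3 — Series combination: Z_total = R + C = 200 - j43.63 Ω = 204.7∠-12.3° Ω.
Step 4 — Source phasor: V = 110∠-30.0° V = 95.26 - j55 V.
Step 5 — Ohm's law: I = V / Z_total = (95.26 - j55) / (200 - j43.63) = 0.5119 - j0.1633 A.
Step 6 — Convert to polar: |I| = 0.5374 A, ∠I = -17.7°.

I = 0.5374∠-17.7° A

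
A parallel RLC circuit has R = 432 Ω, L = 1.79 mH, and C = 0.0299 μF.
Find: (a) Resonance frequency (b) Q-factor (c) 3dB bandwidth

Step 1 — Resonance: ω₀ = 1/√(LC) = 1/√(0.00179·2.99e-08) = 1.367e+05 rad/s.
Step 2 — f₀ = ω₀/(2π) = 2.175e+04 Hz.
Step 3 — Parallel Q: Q = R/(ω₀L) = 432/(1.367e+05·0.00179) = 1.766.
Step 4 — Bandwidth: Δω = ω₀/Q = 7.742e+04 rad/s; BW = Δω/(2π) = 1.232e+04 Hz.

(a) f₀ = 2.175e+04 Hz  (b) Q = 1.766  (c) BW = 1.232e+04 Hz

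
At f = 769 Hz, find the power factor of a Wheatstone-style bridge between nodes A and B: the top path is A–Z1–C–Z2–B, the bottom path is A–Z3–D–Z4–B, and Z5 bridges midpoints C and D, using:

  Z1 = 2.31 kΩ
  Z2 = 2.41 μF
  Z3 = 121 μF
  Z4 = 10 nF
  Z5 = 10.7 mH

Step 1 — Angular frequency: ω = 2π·f = 2π·769 = 4832 rad/s.
Step 2 — Component impedances:
  Z1: Z = R = 2310 Ω
  Z2: Z = 1/(jωC) = -j/(ω·C) = 0 - j85.88 Ω
  Z3: Z = 1/(jωC) = -j/(ω·C) = 0 - j1.71 Ω
  Z4: Z = 1/(jωC) = -j/(ω·C) = 0 - j2.07e+04 Ω
  Z5: Z = jωL = j·4832·0.0107 = 0 + j51.7 Ω
Step 3 — Bridge requires nodal analysis (the Z5 bridge couples midpoints C and D, so the two paths cannot be reduced to a simple series/parallel combination). Setting node B to ground and injecting 1 A at node A, the 3-node admittance system at A, C, D solves to V_A = Z_AB = 1.078 - j35.85 Ω = 35.87∠-88.3° Ω.
Step 4 — Power factor: PF = cos(φ) = Re(Z)/|Z| = 1.0776/35.871 = 0.03004.
Step 5 — Type: Im(Z) = -35.85 ⇒ leading (phase φ = -88.3°).

PF = 0.03004 (leading, φ = -88.3°)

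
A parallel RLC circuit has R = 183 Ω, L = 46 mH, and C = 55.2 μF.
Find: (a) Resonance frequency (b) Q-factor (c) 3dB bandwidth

Step 1 — Resonance: ω₀ = 1/√(LC) = 1/√(0.046·5.52e-05) = 627.6 rad/s.
Step 2 — f₀ = ω₀/(2π) = 99.88 Hz.
Step 3 — Parallel Q: Q = R/(ω₀L) = 183/(627.6·0.046) = 6.339.
Step 4 — Bandwidth: Δω = ω₀/Q = 98.99 rad/s; BW = Δω/(2π) = 15.76 Hz.

(a) f₀ = 99.88 Hz  (b) Q = 6.339  (c) BW = 15.76 Hz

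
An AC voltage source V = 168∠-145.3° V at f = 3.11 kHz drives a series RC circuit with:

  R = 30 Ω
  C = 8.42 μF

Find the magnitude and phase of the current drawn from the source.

Step 1 — Angular frequency: ω = 2π·f = 2π·3110 = 1.954e+04 rad/s.
Step 2 — Component impedances:
  R: Z = R = 30 Ω
  C: Z = 1/(jωC) = -j/(ω·C) = 0 - j6.078 Ω
Step 3 — Series combination: Z_total = R + C = 30 - j6.078 Ω = 30.61∠-11.5° Ω.
Step 4 — Source phasor: V = 168∠-145.3° V = -138.1 - j95.64 V.
Step 5 — Ohm's law: I = V / Z_total = (-138.1 - j95.64) / (30 - j6.078) = -3.802 - j3.958 A.
Step 6 — Convert to polar: |I| = 5.488 A, ∠I = -133.8°.

I = 5.488∠-133.8° A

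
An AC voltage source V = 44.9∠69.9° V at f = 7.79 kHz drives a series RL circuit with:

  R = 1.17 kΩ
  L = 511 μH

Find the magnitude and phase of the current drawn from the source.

Step 1 — Angular frequency: ω = 2π·f = 2π·7790 = 4.895e+04 rad/s.
Step 2 — Component impedances:
  R: Z = R = 1170 Ω
  L: Z = jωL = j·4.895e+04·0.000511 = 0 + j25.01 Ω
Step 3 — Series combination: Z_total = R + L = 1170 + j25.01 Ω = 1170∠1.2° Ω.
Step 4 — Source phasor: V = 44.9∠69.9° V = 15.43 + j42.17 V.
Step 5 — Ohm's law: I = V / Z_total = (15.43 + j42.17) / (1170 + j25.01) = 0.01395 + j0.03574 A.
Step 6 — Convert to polar: |I| = 0.03837 A, ∠I = 68.7°.

I = 0.03837∠68.7° A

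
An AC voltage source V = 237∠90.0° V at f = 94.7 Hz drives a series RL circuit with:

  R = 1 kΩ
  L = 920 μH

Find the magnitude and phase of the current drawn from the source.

Step 1 — Angular frequency: ω = 2π·f = 2π·94.7 = 595 rad/s.
Step 2 — Component impedances:
  R: Z = R = 1000 Ω
  L: Z = jωL = j·595·0.00092 = 0 + j0.5474 Ω
Step 3 — Series combination: Z_total = R + L = 1000 + j0.5474 Ω = 1000∠0.0° Ω.
Step 4 — Source phasor: V = 237∠90.0° V = 0 + j237 V.
Step 5 — Ohm's law: I = V / Z_total = (0 + j237) / (1000 + j0.5474) = 0.0001297 + j0.237 A.
Step 6 — Convert to polar: |I| = 0.237 A, ∠I = 90.0°.

I = 0.237∠90.0° A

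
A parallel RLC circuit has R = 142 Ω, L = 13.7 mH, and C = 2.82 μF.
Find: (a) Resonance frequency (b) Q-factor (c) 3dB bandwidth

Step 1 — Resonance: ω₀ = 1/√(LC) = 1/√(0.0137·2.82e-06) = 5088 rad/s.
Step 2 — f₀ = ω₀/(2π) = 809.7 Hz.
Step 3 — Parallel Q: Q = R/(ω₀L) = 142/(5088·0.0137) = 2.037.
Step 4 — Bandwidth: Δω = ω₀/Q = 2497 rad/s; BW = Δω/(2π) = 397.5 Hz.

(a) f₀ = 809.7 Hz  (b) Q = 2.037  (c) BW = 397.5 Hz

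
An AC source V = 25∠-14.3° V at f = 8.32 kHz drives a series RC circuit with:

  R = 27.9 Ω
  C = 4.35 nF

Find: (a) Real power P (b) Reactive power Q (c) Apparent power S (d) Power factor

Step 1 — Angular frequency: ω = 2π·f = 2π·8320 = 5.228e+04 rad/s.
Step 2 — Component impedances:
  R: Z = R = 27.9 Ω
  C: Z = 1/(jωC) = -j/(ω·C) = 0 - j4398 Ω
Step 3 — Series combination: Z_total = R + C = 27.9 - j4398 Ω = 4398∠-89.6° Ω.
Step 4 — Source phasor: V = 25∠-14.3° V = 24.23 - j6.175 V.
Step 5 — Current: I = V / Z = 0.001439 + j0.0055 A = 0.005685∠75.3° A.
Step 6 — Complex power: S = V·I* = 0.0009017 - j0.1421 VA.
Step 7 — Real power: P = Re(S) = 0.0009017 W.
Step 8 — Reactive power: Q = Im(S) = -0.1421 VAR.
Step 9 — Apparent power: |S| = 0.1421 VA.
Step 10 — Power factor: PF = P/|S| = 0.006344 (leading).

(a) P = 0.0009017 W  (b) Q = -0.1421 VAR  (c) S = 0.1421 VA  (d) PF = 0.006344 (leading)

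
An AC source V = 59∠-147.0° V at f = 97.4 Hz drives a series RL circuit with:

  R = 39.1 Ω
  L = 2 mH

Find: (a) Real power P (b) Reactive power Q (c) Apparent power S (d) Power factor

Step 1 — Angular frequency: ω = 2π·f = 2π·97.4 = 612 rad/s.
Step 2 — Component impedances:
  R: Z = R = 39.1 Ω
  L: Z = jωL = j·612·0.002 = 0 + j1.224 Ω
Step 3 — Series combination: Z_total = R + L = 39.1 + j1.224 Ω = 39.12∠1.8° Ω.
Step 4 — Source phasor: V = 59∠-147.0° V = -49.48 - j32.13 V.
Step 5 — Current: I = V / Z = -1.29 - j0.7815 A = 1.508∠-148.8° A.
Step 6 — Complex power: S = V·I* = 88.94 + j2.784 VA.
Step 7 — Real power: P = Re(S) = 88.94 W.
Step 8 — Reactive power: Q = Im(S) = 2.784 VAR.
Step 9 — Apparent power: |S| = 88.98 VA.
Step 10 — Power factor: PF = P/|S| = 0.9995 (lagging).

(a) P = 88.94 W  (b) Q = 2.784 VAR  (c) S = 88.98 VA  (d) PF = 0.9995 (lagging)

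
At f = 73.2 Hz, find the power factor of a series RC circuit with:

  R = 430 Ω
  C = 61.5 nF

Step 1 — Angular frequency: ω = 2π·f = 2π·73.2 = 459.9 rad/s.
Step 2 — Component impedances:
  R: Z = R = 430 Ω
  C: Z = 1/(jωC) = -j/(ω·C) = 0 - j3.535e+04 Ω
Step 3 — Series combination: Z_total = R + C = 430 - j3.535e+04 Ω = 3.536e+04∠-89.3° Ω.
Step 4 — Power factor: PF = cos(φ) = Re(Z)/|Z| = 430/3.536e+04 = 0.01216.
Step 5 — Type: Im(Z) = -3.535e+04 ⇒ leading (phase φ = -89.3°).

PF = 0.01216 (leading, φ = -89.3°)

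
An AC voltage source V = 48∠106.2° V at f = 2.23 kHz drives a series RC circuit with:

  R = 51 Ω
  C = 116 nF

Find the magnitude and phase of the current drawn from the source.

Step 1 — Angular frequency: ω = 2π·f = 2π·2230 = 1.401e+04 rad/s.
Step 2 — Component impedances:
  R: Z = R = 51 Ω
  C: Z = 1/(jωC) = -j/(ω·C) = 0 - j615.3 Ω
Step 3 — Series combination: Z_total = R + C = 51 - j615.3 Ω = 617.4∠-85.3° Ω.
Step 4 — Source phasor: V = 48∠106.2° V = -13.39 + j46.09 V.
Step 5 — Ohm's law: I = V / Z_total = (-13.39 + j46.09) / (51 - j615.3) = -0.0762 - j0.01545 A.
Step 6 — Convert to polar: |I| = 0.07775 A, ∠I = -168.5°.

I = 0.07775∠-168.5° A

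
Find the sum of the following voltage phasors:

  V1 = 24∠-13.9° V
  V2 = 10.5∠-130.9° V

Step 1 — Convert each phasor to rectangular form:
  V1 = 24·(cos(-13.9°) + j·sin(-13.9°)) = 23.3 - j5.765 V
  V2 = 10.5·(cos(-130.9°) + j·sin(-130.9°)) = -6.875 - j7.936 V
Step 2 — Sum components: V_total = 16.42 - j13.7 V.
Step 3 — Convert to polar: |V_total| = 21.39 V, ∠V_total = -39.8°.

V_total = 21.39∠-39.8° V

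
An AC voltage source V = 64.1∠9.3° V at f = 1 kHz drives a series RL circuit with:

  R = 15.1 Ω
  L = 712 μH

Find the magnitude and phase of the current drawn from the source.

Step 1 — Angular frequency: ω = 2π·f = 2π·1000 = 6283 rad/s.
Step 2 — Component impedances:
  R: Z = R = 15.1 Ω
  L: Z = jωL = j·6283·0.000712 = 0 + j4.474 Ω
Step 3 — Series combination: Z_total = R + L = 15.1 + j4.474 Ω = 15.75∠16.5° Ω.
Step 4 — Source phasor: V = 64.1∠9.3° V = 63.26 + j10.36 V.
Step 5 — Ohm's law: I = V / Z_total = (63.26 + j10.36) / (15.1 + j4.474) = 4.038 - j0.5103 A.
Step 6 — Convert to polar: |I| = 4.07 A, ∠I = -7.2°.

I = 4.07∠-7.2° A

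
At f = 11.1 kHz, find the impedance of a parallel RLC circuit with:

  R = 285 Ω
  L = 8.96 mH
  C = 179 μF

Step 1 — Angular frequency: ω = 2π·f = 2π·1.11e+04 = 6.974e+04 rad/s.
Step 2 — Component impedances:
  R: Z = R = 285 Ω
  L: Z = jωL = j·6.974e+04·0.00896 = 0 + j624.9 Ω
  C: Z = 1/(jωC) = -j/(ω·C) = 0 - j0.0801 Ω
Step 3 — Parallel combination: 1/Z_total = 1/R + 1/L + 1/C; Z_total = 2.252e-05 - j0.08011 Ω = 0.08011∠-90.0° Ω.

Z = 2.252e-05 - j0.08011 Ω = 0.08011∠-90.0° Ω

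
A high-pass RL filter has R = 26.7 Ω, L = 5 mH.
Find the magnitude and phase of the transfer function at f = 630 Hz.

Step 1 — Angular frequency: ω = 2π·630 = 3958 rad/s.
Step 2 — Transfer function: H(jω) = jωL/(R + jωL).
Step 3 — Numerator jωL = j·19.79; denominator R + jωL = 26.7 + j19.79.
Step 4 — H = 0.3546 + j0.4784.
Step 5 — Magnitude: |H| = 0.5955 (-4.5 dB); phase: φ = 53.5°.

|H| = 0.5955 (-4.5 dB), φ = 53.5°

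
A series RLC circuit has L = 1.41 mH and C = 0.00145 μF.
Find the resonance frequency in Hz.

Step 1 — Resonance condition Im(Z)=0 gives ω₀ = 1/√(LC).
Step 2 — ω₀ = 1/√(0.00141·1.45e-09) = 6.994e+05 rad/s.
Step 3 — f₀ = ω₀/(2π) = 1.113e+05 Hz.

f₀ = 1.113e+05 Hz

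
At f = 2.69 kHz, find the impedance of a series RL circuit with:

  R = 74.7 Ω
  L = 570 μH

Step 1 — Angular frequency: ω = 2π·f = 2π·2690 = 1.69e+04 rad/s.
Step 2 — Component impedances:
  R: Z = R = 74.7 Ω
  L: Z = jωL = j·1.69e+04·0.00057 = 0 + j9.634 Ω
Step 3 — Series combination: Z_total = R + L = 74.7 + j9.634 Ω = 75.32∠7.3° Ω.

Z = 74.7 + j9.634 Ω = 75.32∠7.3° Ω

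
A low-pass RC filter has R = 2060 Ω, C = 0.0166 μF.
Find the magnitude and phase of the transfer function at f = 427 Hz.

Step 1 — Angular frequency: ω = 2π·427 = 2683 rad/s.
Step 2 — Transfer function: H(jω) = 1/(1 + jωRC).
Step 3 — Denominator: 1 + jωRC = 1 + j·2683·2060·1.66e-08 = 1 + j0.09175.
Step 4 — H = 0.9917 - j0.09098.
Step 5 — Magnitude: |H| = 0.9958 (-0.0 dB); phase: φ = -5.2°.

|H| = 0.9958 (-0.0 dB), φ = -5.2°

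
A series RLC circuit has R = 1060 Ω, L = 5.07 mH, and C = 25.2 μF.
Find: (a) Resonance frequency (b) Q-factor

Step 1 — Resonance condition Im(Z)=0 gives ω₀ = 1/√(LC).
Step 2 — ω₀ = 1/√(0.00507·2.52e-05) = 2798 rad/s.
Step 3 — f₀ = ω₀/(2π) = 445.3 Hz.
Step 4 — Series Q: Q = ω₀L/R = 2798·0.00507/1060 = 0.01338.

(a) f₀ = 445.3 Hz  (b) Q = 0.01338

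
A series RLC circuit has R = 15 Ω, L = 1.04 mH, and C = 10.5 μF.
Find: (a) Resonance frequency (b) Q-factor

Step 1 — Resonance condition Im(Z)=0 gives ω₀ = 1/√(LC).
Step 2 — ω₀ = 1/√(0.00104·1.05e-05) = 9569 rad/s.
Step 3 — f₀ = ω₀/(2π) = 1523 Hz.
Step 4 — Series Q: Q = ω₀L/R = 9569·0.00104/15 = 0.6635.

(a) f₀ = 1523 Hz  (b) Q = 0.6635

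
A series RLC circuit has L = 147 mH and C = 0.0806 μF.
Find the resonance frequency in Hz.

Step 1 — Resonance condition Im(Z)=0 gives ω₀ = 1/√(LC).
Step 2 — ω₀ = 1/√(0.147·8.06e-08) = 9187 rad/s.
Step 3 — f₀ = ω₀/(2π) = 1462 Hz.

f₀ = 1462 Hz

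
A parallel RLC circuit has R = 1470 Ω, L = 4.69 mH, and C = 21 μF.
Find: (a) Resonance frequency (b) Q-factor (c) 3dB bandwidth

Step 1 — Resonance: ω₀ = 1/√(LC) = 1/√(0.00469·2.1e-05) = 3186 rad/s.
Step 2 — f₀ = ω₀/(2π) = 507.1 Hz.
Step 3 — Parallel Q: Q = R/(ω₀L) = 1470/(3186·0.00469) = 98.36.
Step 4 — Bandwidth: Δω = ω₀/Q = 32.39 rad/s; BW = Δω/(2π) = 5.156 Hz.

(a) f₀ = 507.1 Hz  (b) Q = 98.36  (c) BW = 5.156 Hz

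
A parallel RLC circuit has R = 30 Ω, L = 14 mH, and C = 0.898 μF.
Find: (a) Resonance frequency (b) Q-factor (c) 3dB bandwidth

Step 1 — Resonance: ω₀ = 1/√(LC) = 1/√(0.014·8.98e-07) = 8919 rad/s.
Step 2 — f₀ = ω₀/(2π) = 1419 Hz.
Step 3 — Parallel Q: Q = R/(ω₀L) = 30/(8919·0.014) = 0.2403.
Step 4 — Bandwidth: Δω = ω₀/Q = 3.712e+04 rad/s; BW = Δω/(2π) = 5908 Hz.

(a) f₀ = 1419 Hz  (b) Q = 0.2403  (c) BW = 5908 Hz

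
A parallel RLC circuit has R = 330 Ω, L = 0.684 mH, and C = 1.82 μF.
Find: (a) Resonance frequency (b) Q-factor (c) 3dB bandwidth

Step 1 — Resonance: ω₀ = 1/√(LC) = 1/√(0.000684·1.82e-06) = 2.834e+04 rad/s.
Step 2 — f₀ = ω₀/(2π) = 4511 Hz.
Step 3 — Parallel Q: Q = R/(ω₀L) = 330/(2.834e+04·0.000684) = 17.02.
Step 4 — Bandwidth: Δω = ω₀/Q = 1665 rad/s; BW = Δω/(2π) = 265 Hz.

(a) f₀ = 4511 Hz  (b) Q = 17.02  (c) BW = 265 Hz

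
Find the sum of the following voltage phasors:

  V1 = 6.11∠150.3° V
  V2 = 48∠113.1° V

Step 1 — Convert each phasor to rectangular form:
  V1 = 6.11·(cos(150.3°) + j·sin(150.3°)) = -5.307 + j3.027 V
  V2 = 48·(cos(113.1°) + j·sin(113.1°)) = -18.83 + j44.15 V
Step 2 — Sum components: V_total = -24.14 + j47.18 V.
Step 3 — Convert to polar: |V_total| = 53 V, ∠V_total = 117.1°.

V_total = 53∠117.1° V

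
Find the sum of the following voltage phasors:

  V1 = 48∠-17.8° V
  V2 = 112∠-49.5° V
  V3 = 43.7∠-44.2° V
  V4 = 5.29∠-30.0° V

Step 1 — Convert each phasor to rectangular form:
  V1 = 48·(cos(-17.8°) + j·sin(-17.8°)) = 45.7 - j14.67 V
  V2 = 112·(cos(-49.5°) + j·sin(-49.5°)) = 72.74 - j85.17 V
  V3 = 43.7·(cos(-44.2°) + j·sin(-44.2°)) = 31.33 - j30.47 V
  V4 = 5.29·(cos(-30.0°) + j·sin(-30.0°)) = 4.581 - j2.645 V
Step 2 — Sum components: V_total = 154.4 - j132.9 V.
Step 3 — Convert to polar: |V_total| = 203.7 V, ∠V_total = -40.7°.

V_total = 203.7∠-40.7° V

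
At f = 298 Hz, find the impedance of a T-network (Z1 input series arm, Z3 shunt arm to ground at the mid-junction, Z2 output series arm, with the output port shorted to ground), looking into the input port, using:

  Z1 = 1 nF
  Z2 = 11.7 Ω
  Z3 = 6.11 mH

Step 1 — Angular frequency: ω = 2π·f = 2π·298 = 1872 rad/s.
Step 2 — Component impedances:
  Z1: Z = 1/(jωC) = -j/(ω·C) = 0 - j5.341e+05 Ω
  Z2: Z = R = 11.7 Ω
  Z3: Z = jωL = j·1872·0.00611 = 0 + j11.44 Ω
Step 3 — With the output port shorted to ground, the output series arm Z2 runs from the junction to ground; the shunt arm Z3 also runs from the junction to ground. They appear in parallel: Z3 || Z2 = 5.719 + j5.849 Ω.
Step 4 — Series with input arm Z1: Z_in = Z1 + (Z3 || Z2) = 5.719 - j5.341e+05 Ω = 5.341e+05∠-90.0° Ω.

Z = 5.719 - j5.341e+05 Ω = 5.341e+05∠-90.0° Ω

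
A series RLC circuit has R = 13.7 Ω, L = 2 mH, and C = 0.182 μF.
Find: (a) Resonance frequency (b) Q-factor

Step 1 — Resonance condition Im(Z)=0 gives ω₀ = 1/√(LC).
Step 2 — ω₀ = 1/√(0.002·1.82e-07) = 5.241e+04 rad/s.
Step 3 — f₀ = ω₀/(2π) = 8342 Hz.
Step 4 — Series Q: Q = ω₀L/R = 5.241e+04·0.002/13.7 = 7.652.

(a) f₀ = 8342 Hz  (b) Q = 7.652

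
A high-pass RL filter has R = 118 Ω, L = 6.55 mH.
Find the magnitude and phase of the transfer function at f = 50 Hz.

Step 1 — Angular frequency: ω = 2π·50 = 314.2 rad/s.
Step 2 — Transfer function: H(jω) = jωL/(R + jωL).
Step 3 — Numerator jωL = j·2.058; denominator R + jωL = 118 + j2.058.
Step 4 — H = 0.000304 + j0.01743.
Step 5 — Magnitude: |H| = 0.01744 (-35.2 dB); phase: φ = 89.0°.

|H| = 0.01744 (-35.2 dB), φ = 89.0°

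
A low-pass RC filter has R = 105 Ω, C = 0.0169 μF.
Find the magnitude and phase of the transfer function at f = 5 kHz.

Step 1 — Angular frequency: ω = 2π·5000 = 3.142e+04 rad/s.
Step 2 — Transfer function: H(jω) = 1/(1 + jωRC).
Step 3 — Denominator: 1 + jωRC = 1 + j·3.142e+04·105·1.69e-08 = 1 + j0.05575.
Step 4 — H = 0.9969 - j0.05557.
Step 5 — Magnitude: |H| = 0.9984 (-0.0 dB); phase: φ = -3.2°.

|H| = 0.9984 (-0.0 dB), φ = -3.2°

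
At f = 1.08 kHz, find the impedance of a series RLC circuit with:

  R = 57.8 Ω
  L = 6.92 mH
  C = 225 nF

Step 1 — Angular frequency: ω = 2π·f = 2π·1080 = 6786 rad/s.
Step 2 — Component impedances:
  R: Z = R = 57.8 Ω
  L: Z = jωL = j·6786·0.00692 = 0 + j46.96 Ω
  C: Z = 1/(jωC) = -j/(ω·C) = 0 - j655 Ω
Step 3 — Series combination: Z_total = R + L + C = 57.8 - j608 Ω = 610.7∠-84.6° Ω.

Z = 57.8 - j608 Ω = 610.7∠-84.6° Ω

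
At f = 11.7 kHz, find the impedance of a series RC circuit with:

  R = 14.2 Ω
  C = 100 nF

Step 1 — Angular frequency: ω = 2π·f = 2π·1.17e+04 = 7.351e+04 rad/s.
Step 2 — Component impedances:
  R: Z = R = 14.2 Ω
  C: Z = 1/(jωC) = -j/(ω·C) = 0 - j136 Ω
Step 3 — Series combination: Z_total = R + C = 14.2 - j136 Ω = 136.8∠-84.0° Ω.

Z = 14.2 - j136 Ω = 136.8∠-84.0° Ω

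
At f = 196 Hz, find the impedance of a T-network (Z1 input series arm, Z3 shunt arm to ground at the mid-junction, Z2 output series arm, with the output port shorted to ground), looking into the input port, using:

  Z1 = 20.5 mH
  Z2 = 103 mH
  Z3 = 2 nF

Step 1 — Angular frequency: ω = 2π·f = 2π·196 = 1232 rad/s.
Step 2 — Component impedances:
  Z1: Z = jωL = j·1232·0.0205 = 0 + j25.25 Ω
  Z2: Z = jωL = j·1232·0.103 = 0 + j126.8 Ω
  Z3: Z = 1/(jωC) = -j/(ω·C) = 0 - j4.06e+05 Ω
Step 3 — With the output port shorted to ground, the output series arm Z2 runs from the junction to ground; the shunt arm Z3 also runs from the junction to ground. They appear in parallel: Z3 || Z2 = 0 + j126.9 Ω.
Step 4 — Series with input arm Z1: Z_in = Z1 + (Z3 || Z2) = 0 + j152.1 Ω = 152.1∠90.0° Ω.

Z = 0 + j152.1 Ω = 152.1∠90.0° Ω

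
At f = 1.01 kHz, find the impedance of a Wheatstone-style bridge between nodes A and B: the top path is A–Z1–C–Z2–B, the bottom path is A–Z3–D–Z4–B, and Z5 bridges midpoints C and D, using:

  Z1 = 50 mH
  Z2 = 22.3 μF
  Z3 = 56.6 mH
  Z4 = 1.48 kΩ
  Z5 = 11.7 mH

Step 1 — Angular frequency: ω = 2π·f = 2π·1010 = 6346 rad/s.
Step 2 — Component impedances:
  Z1: Z = jωL = j·6346·0.05 = 0 + j317.3 Ω
  Z2: Z = 1/(jωC) = -j/(ω·C) = 0 - j7.066 Ω
  Z3: Z = jωL = j·6346·0.0566 = 0 + j359.2 Ω
  Z4: Z = R = 1480 Ω
  Z5: Z = jωL = j·6346·0.0117 = 0 + j74.25 Ω
Step 3 — Bridge requires nodal analysis (the Z5 bridge couples midpoints C and D, so the two paths cannot be reduced to a simple series/parallel combination). Setting node B to ground and injecting 1 A at node A, the 3-node admittance system at A, C, D solves to V_A = Z_AB = 0.3988 + j176.1 Ω = 176.1∠89.9° Ω.

Z = 0.3988 + j176.1 Ω = 176.1∠89.9° Ω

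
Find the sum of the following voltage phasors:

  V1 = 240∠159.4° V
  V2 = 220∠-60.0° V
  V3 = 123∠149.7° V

Step 1 — Convert each phasor to rectangular form:
  V1 = 240·(cos(159.4°) + j·sin(159.4°)) = -224.7 + j84.44 V
  V2 = 220·(cos(-60.0°) + j·sin(-60.0°)) = 110 - j190.5 V
  V3 = 123·(cos(149.7°) + j·sin(149.7°)) = -106.2 + j62.06 V
Step 2 — Sum components: V_total = -220.9 - j44.03 V.
Step 3 — Convert to polar: |V_total| = 225.2 V, ∠V_total = -168.7°.

V_total = 225.2∠-168.7° V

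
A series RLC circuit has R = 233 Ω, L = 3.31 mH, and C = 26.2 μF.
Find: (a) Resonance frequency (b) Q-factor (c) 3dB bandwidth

Step 1 — Resonance: ω₀ = 1/√(LC) = 1/√(0.00331·2.62e-05) = 3396 rad/s.
Step 2 — f₀ = ω₀/(2π) = 540.4 Hz.
Step 3 — Series Q: Q = ω₀L/R = 3396·0.00331/233 = 0.04824.
Step 4 — Bandwidth: Δω = ω₀/Q = 7.039e+04 rad/s; BW = Δω/(2π) = 1.12e+04 Hz.

(a) f₀ = 540.4 Hz  (b) Q = 0.04824  (c) BW = 1.12e+04 Hz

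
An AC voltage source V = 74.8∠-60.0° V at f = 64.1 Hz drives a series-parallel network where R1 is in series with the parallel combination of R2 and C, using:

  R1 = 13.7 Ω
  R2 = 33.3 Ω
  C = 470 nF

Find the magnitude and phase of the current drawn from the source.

Step 1 — Angular frequency: ω = 2π·f = 2π·64.1 = 402.8 rad/s.
Step 2 — Component impedances:
  R1: Z = R = 13.7 Ω
  R2: Z = R = 33.3 Ω
  C: Z = 1/(jωC) = -j/(ω·C) = 0 - j5283 Ω
Step 3 — Parallel branch: R2 || C = 1/(1/R2 + 1/C) = 33.3 - j0.2099 Ω.
Step 4 — Series with R1: Z_total = R1 + (R2 || C) = 47 - j0.2099 Ω = 47∠-0.3° Ω.
Step 5 — Source phasor: V = 74.8∠-60.0° V = 37.4 - j64.78 V.
Step 6 — Ohm's law: I = V / Z_total = (37.4 - j64.78) / (47 - j0.2099) = 0.8019 - j1.375 A.
Step 7 — Convert to polar: |I| = 1.592 A, ∠I = -59.7°.

I = 1.592∠-59.7° A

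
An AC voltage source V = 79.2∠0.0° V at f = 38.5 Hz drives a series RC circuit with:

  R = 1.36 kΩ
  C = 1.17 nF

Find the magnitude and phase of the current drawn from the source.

Step 1 — Angular frequency: ω = 2π·f = 2π·38.5 = 241.9 rad/s.
Step 2 — Component impedances:
  R: Z = R = 1360 Ω
  C: Z = 1/(jωC) = -j/(ω·C) = 0 - j3.533e+06 Ω
Step 3 — Series combination: Z_total = R + C = 1360 - j3.533e+06 Ω = 3.533e+06∠-90.0° Ω.
Step 4 — Source phasor: V = 79.2∠0.0° V = 79.2 V.
Step 5 — Ohm's law: I = V / Z_total = (79.2) / (1360 - j3.533e+06) = 8.628e-09 + j2.242e-05 A.
Step 6 — Convert to polar: |I| = 2.242e-05 A, ∠I = 90.0°.

I = 2.242e-05∠90.0° A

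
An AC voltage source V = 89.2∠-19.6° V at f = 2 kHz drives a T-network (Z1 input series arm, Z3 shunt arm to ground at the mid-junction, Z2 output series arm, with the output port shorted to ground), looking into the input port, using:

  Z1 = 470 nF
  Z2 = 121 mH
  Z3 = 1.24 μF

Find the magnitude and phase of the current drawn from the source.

Step 1 — Angular frequency: ω = 2π·f = 2π·2000 = 1.257e+04 rad/s.
Step 2 — Component impedances:
  Z1: Z = 1/(jωC) = -j/(ω·C) = 0 - j169.3 Ω
  Z2: Z = jωL = j·1.257e+04·0.121 = 0 + j1521 Ω
  Z3: Z = 1/(jωC) = -j/(ω·C) = 0 - j64.18 Ω
Step 3 — With the output port shorted to ground, the output series arm Z2 runs from the junction to ground; the shunt arm Z3 also runs from the junction to ground. They appear in parallel: Z3 || Z2 = 0 - j67 Ω.
Step 4 — Series with input arm Z1: Z_in = Z1 + (Z3 || Z2) = 0 - j236.3 Ω = 236.3∠-90.0° Ω.
Step 5 — Source phasor: V = 89.2∠-19.6° V = 84.03 - j29.92 V.
Step 6 — Ohm's law: I = V / Z_total = (84.03 - j29.92) / (0 - j236.3) = 0.1266 + j0.3556 A.
Step 7 — Convert to polar: |I| = 0.3775 A, ∠I = 70.4°.

I = 0.3775∠70.4° A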